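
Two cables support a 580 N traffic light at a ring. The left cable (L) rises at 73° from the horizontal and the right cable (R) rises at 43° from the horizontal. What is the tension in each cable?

T_L = 471.9 N, T_R = 188.7 N

ΣF_x = 0: −T_L·cos73° + T_R·cos43° = 0 → T_R = 0.399768·T_L.
ΣF_y = 0: T_L·sin73° + T_R·sin43° = 580.
Substitute: T_L·(0.956305 + 0.399768·0.681998) = 580 → T_L = 471.949 ≈ 471.9 N.
Then T_R = 0.399768 × 471.949 = 188.7 N.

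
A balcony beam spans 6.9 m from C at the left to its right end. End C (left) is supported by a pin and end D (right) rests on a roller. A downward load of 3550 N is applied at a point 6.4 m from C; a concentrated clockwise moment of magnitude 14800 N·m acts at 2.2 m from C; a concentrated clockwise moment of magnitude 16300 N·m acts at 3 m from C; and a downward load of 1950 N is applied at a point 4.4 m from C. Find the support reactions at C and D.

C_x = 0, C_y = -3543 N, D_y = 9043 N

Moments about C: D_y·6.9 − 3550·6.4 − 14800 − 16300 − 1950·4.4 = 0 → D_y = 62400/6.9 = 9043.48 ≈ 9043 N.
ΣF_y = 0: C_y + 9043.48 − 3550 − 1950 = 0 → C_y = -3543 N.
ΣF_x = 0: no horizontal applied forces, so C_x = 0.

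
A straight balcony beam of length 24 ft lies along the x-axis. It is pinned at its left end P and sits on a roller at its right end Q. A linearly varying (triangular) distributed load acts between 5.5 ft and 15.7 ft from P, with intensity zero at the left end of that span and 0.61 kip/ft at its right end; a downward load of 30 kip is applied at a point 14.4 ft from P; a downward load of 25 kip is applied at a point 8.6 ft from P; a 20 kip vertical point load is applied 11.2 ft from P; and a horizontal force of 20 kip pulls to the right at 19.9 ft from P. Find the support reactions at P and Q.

P_x = -20.00 kip, P_y = 40.22 kip, Q_y = 37.89 kip

Resultant of the triangular load: ½ × 0.61 × 10.2 = 3.111 kip, acting at 12.3 ft from P (one-third of the span from the peak).
ΣM about P: Q_y·24 − (½·0.61·10.2)·12.3 − 30·14.4 − 25·8.6 − 20·11.2 = 0 → Q_y = 909.2653/24 = 37.8861 ≈ 37.89 kip.
ΣF_y = 0: P_y + 37.8861 − ½·0.61·10.2 − 30 − 25 − 20 = 0 → P_y = 40.22 kip.
ΣF_x = 0: P_x + 20 = 0 → P_x = -20.00 kip.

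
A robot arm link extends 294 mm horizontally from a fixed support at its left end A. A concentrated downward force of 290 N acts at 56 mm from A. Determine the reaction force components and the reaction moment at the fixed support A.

A_x = 0, A_y = 290.0 N, M_A = 16240 N·mm

ΣF_x = 0: A_x = 0.
ΣF_y = 0: A_y − 290 = 0 → A_y = 290.0 N.
ΣM about A: M_A − 290·56 = 0 → M_A = 16240 N·mm.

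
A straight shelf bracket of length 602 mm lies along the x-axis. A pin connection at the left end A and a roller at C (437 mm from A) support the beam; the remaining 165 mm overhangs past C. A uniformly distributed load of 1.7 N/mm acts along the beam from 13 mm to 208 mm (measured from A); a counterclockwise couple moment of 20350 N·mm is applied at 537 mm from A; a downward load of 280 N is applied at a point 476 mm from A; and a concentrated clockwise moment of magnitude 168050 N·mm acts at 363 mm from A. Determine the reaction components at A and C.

Resultant of the distributed load: 1.7 × 195 = 331.5 N at 110.5 mm from A.
Taking moments about A: C_y·437 − (1.7·195)·110.5 + 20350 − 280·476 − 168050 = 0 → C_y = 317610.75/437 = 726.798 ≈ 726.8 N.
ΣF_y = 0: A_y + 726.798 − 1.7·195 − 280 = 0 → A_y = -115.3 N.
ΣF_x = 0: no horizontal applied forces, so A_x = 0.

A_x = 0, A_y = -115.3 N, C_y = 726.8 N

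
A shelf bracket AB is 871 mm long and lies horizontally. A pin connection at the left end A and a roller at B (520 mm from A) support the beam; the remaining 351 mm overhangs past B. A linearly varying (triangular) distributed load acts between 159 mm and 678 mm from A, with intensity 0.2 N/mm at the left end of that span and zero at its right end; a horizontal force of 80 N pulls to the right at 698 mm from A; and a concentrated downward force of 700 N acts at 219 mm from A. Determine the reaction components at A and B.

A_x = -80.00 N, A_y = 424.0 N, B_y = 327.9 N

Resultant of the triangular load: ½ × 0.2 × 519 = 51.9 N, acting at 332 mm from A (one-third of the span from the peak).
Moments about A: B_y·520 − (½·0.2·519)·332 − 700·219 = 0 → B_y = 170530.8/520 = 327.944 ≈ 327.9 N.
ΣF_y = 0: A_y + 327.944 − ½·0.2·519 − 700 = 0 → A_y = 424.0 N.
ΣF_x = 0: A_x + 80 = 0 → A_x = -80.00 N.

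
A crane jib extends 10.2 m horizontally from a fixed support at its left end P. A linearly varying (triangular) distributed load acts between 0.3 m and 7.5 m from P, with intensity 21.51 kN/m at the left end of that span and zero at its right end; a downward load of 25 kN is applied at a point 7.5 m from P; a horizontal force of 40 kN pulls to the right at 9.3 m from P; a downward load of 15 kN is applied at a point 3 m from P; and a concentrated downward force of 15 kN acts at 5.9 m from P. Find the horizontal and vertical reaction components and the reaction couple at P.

P_x = -40.00 kN, P_y = 132.4 kN, M_P = 530.1 kN·m

Resultant of the triangular load: ½ × 21.51 × 7.2 = 77.436 kN, acting at 2.7 m from P (one-third of the span from the peak).
ΣF_x = 0: P_x + 40 = 0 → P_x = -40.00 kN.
ΣF_y = 0: P_y − ½·21.51·7.2 − 25 − 15 − 15 = 0 → P_y = 132.4 kN.
ΣM about P: M_P − (½·21.51·7.2)·2.7 − 25·7.5 − 15·3 − 15·5.9 = 0 → M_P = 530.1 kN·m.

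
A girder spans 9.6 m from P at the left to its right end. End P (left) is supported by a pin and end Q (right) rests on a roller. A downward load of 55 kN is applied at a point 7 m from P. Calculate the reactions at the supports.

P_x = 0, P_y = 14.90 kN, Q_y = 40.10 kN

Taking moments about P: Q_y·9.6 − 55·7 = 0 → Q_y = 385/9.6 = 40.1042 ≈ 40.10 kN.
ΣF_y = 0: P_y + 40.1042 − 55 = 0 → P_y = 14.90 kN.
ΣF_x = 0: no horizontal applied forces, so P_x = 0.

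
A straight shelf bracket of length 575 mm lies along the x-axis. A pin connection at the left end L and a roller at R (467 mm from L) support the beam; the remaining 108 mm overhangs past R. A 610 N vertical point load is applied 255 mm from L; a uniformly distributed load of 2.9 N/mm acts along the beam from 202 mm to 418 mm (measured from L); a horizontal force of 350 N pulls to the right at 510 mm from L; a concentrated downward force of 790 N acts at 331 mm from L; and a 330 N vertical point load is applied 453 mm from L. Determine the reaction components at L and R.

L_x = -350.0 N, L_y = 727.5 N, R_y = 1629 N

Resultant of the distributed load: 2.9 × 216 = 626.4 N at 310 mm from L.
Taking moments about L: R_y·467 − 610·255 − (2.9·216)·310 − 790·331 − 330·453 = 0 → R_y = 760714/467 = 1628.94 ≈ 1629 N.
ΣF_y = 0: L_y + 1628.94 − 610 − 2.9·216 − 790 − 330 = 0 → L_y = 727.5 N.
ΣF_x = 0: L_x + 350 = 0 → L_x = -350.0 N.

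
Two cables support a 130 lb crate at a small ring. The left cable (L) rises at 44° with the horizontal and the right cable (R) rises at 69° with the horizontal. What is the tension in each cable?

ΣF_x = 0: −T_L·cos44° + T_R·cos69° = 0 → T_R = 2.00727·T_L.
ΣF_y = 0: T_L·sin44° + T_R·sin69° = 130.
Substitute: T_L·(0.694658 + 2.00727·0.93358) = 130 → T_L = 50.6111 ≈ 50.61 lb.
Then T_R = 2.00727 × 50.6111 = 101.6 lb.

T_L = 50.61 lb, T_R = 101.6 lb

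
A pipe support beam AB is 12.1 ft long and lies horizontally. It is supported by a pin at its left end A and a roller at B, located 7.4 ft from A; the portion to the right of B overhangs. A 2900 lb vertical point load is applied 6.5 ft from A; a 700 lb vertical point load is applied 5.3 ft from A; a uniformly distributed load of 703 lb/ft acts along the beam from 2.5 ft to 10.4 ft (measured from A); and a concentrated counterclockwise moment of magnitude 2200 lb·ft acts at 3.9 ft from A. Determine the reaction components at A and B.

Resultant of the distributed load: 703 × 7.9 = 5553.7 lb at 6.45 ft from A.
Taking moments about A: B_y·7.4 − 2900·6.5 − 700·5.3 − (703·7.9)·6.45 + 2200 = 0 → B_y = 56181.365/7.4 = 7592.08 ≈ 7592 lb.
ΣF_y = 0: A_y + 7592.08 − 2900 − 700 − 703·7.9 = 0 → A_y = 1562 lb.
ΣF_x = 0: no horizontal applied forces, so A_x = 0.

A_x = 0, A_y = 1562 lb, B_y = 7592 lb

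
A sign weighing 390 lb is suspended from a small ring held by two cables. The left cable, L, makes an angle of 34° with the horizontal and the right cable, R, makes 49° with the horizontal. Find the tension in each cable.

T_L = 257.8 lb, T_R = 325.8 lb

ΣF_x = 0: −T_L·cos34° + T_R·cos49° = 0 → T_R = 1.26366·T_L.
ΣF_y = 0: T_L·sin34° + T_R·sin49° = 390.
Substitute: T_L·(0.559193 + 1.26366·0.75471) = 390 → T_L = 257.785 ≈ 257.8 lb.
Then T_R = 1.26366 × 257.785 = 325.8 lb.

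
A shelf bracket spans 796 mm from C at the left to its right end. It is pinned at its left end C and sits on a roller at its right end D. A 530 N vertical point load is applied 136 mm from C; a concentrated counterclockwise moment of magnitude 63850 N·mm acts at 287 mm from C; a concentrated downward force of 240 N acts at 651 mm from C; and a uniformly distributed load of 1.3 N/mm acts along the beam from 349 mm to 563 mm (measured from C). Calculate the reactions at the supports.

Resultant of the distributed load: 1.3 × 214 = 278.2 N at 456 mm from C.
Moments about C: D_y·796 − 530·136 + 63850 − 240·651 − (1.3·214)·456 = 0 → D_y = 291329.2/796 = 365.991 ≈ 366.0 N.
ΣF_y = 0: C_y + 365.991 − 530 − 240 − 1.3·214 = 0 → C_y = 682.2 N.
ΣF_x = 0: no horizontal applied forces, so C_x = 0.

C_x = 0, C_y = 682.2 N, D_y = 366.0 N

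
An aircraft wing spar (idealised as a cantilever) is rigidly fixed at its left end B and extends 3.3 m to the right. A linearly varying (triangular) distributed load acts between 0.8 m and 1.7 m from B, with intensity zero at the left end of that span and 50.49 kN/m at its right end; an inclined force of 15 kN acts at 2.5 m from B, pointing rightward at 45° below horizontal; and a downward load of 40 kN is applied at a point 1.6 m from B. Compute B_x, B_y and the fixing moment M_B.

Resultant of the triangular load: ½ × 50.49 × 0.9 = 22.7205 kN, acting at 1.4 m from B (one-third of the span from the peak).
ΣF_x = 0: B_x + 15·cos45° = 0 → B_x = -10.61 kN.
ΣF_y = 0: B_y − ½·50.49·0.9 − 15·sin45° − 40 = 0 → B_y = 73.33 kN.
ΣM about B: M_B − (½·50.49·0.9)·1.4 − 15·sin45°·2.5 − 40·1.6 = 0 → M_B = 122.3 kN·m.

B_x = -10.61 kN, B_y = 73.33 kN, M_B = 122.3 kN·m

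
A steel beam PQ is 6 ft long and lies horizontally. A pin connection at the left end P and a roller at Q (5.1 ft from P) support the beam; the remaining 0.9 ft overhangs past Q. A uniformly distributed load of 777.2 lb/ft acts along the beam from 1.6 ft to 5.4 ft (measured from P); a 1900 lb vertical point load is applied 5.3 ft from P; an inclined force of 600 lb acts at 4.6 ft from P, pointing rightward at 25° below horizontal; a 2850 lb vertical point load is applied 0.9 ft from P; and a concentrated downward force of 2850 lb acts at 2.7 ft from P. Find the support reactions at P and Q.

P_x = -543.8 lb, P_y = 4565 lb, Q_y = 6242 lb

Resultant of the distributed load: 777.2 × 3.8 = 2953.36 lb at 3.5 ft from P.
ΣM about P: Q_y·5.1 − (777.2·3.8)·3.5 − 1900·5.3 − 600·sin25°·4.6 − 2850·0.9 − 2850·2.7 = 0 → Q_y = 31833.2/5.1 = 6241.8 ≈ 6242 lb.
ΣF_y = 0: P_y + 6241.8 − 777.2·3.8 − 1900 − 600·sin25° − 2850 − 2850 = 0 → P_y = 4565 lb.
ΣF_x = 0: P_x + 600·cos25° = 0 → P_x = -543.8 lb.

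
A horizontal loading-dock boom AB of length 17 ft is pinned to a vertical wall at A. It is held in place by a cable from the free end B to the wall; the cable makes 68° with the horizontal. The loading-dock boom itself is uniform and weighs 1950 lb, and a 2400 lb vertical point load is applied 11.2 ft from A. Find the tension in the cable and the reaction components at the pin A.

ΣM about A: T·sin68°·17 − 1950·8.5 − 2400·11.2 = 0 → T = 43455/(17·0.927184) = 2756.92 ≈ 2757 lb.
ΣF_x = 0: A_x − T·cos68° = 0 → A_x = 2756.92 × 0.374607 = 1033 lb.
ΣF_y = 0: A_y + T·sin68° − 1950 − 2400 = 0 → A_y = 4350 − 2756.92 × 0.927184 = 1794 lb.

T = 2757 lb, A_x = 1033 lb, A_y = 1794 lb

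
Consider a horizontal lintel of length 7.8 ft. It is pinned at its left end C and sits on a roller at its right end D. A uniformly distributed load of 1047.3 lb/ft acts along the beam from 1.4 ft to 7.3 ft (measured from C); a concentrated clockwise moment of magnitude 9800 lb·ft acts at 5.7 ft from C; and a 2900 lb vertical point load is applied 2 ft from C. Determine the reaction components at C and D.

C_x = 0, C_y = 3633 lb, D_y = 5446 lb

Resultant of the distributed load: 1047.3 × 5.9 = 6179.07 lb at 4.35 ft from C.
ΣM about C: D_y·7.8 − (1047.3·5.9)·4.35 − 9800 − 2900·2 = 0 → D_y = 42478.9545/7.8 = 5446.02 ≈ 5446 lb.
ΣF_y = 0: C_y + 5446.02 − 1047.3·5.9 − 2900 = 0 → C_y = 3633 lb.
ΣF_x = 0: no horizontal applied forces, so C_x = 0.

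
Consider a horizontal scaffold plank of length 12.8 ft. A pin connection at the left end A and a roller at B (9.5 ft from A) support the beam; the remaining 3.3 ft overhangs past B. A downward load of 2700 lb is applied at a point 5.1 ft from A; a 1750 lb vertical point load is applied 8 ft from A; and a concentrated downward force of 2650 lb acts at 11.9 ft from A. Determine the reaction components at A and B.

ΣM about A: B_y·9.5 − 2700·5.1 − 1750·8 − 2650·11.9 = 0 → B_y = 59305/9.5 = 6242.63 ≈ 6243 lb.
ΣF_y = 0: A_y + 6242.63 − 2700 − 1750 − 2650 = 0 → A_y = 857.4 lb.
ΣF_x = 0: no horizontal applied forces, so A_x = 0.

A_x = 0, A_y = 857.4 lb, B_y = 6243 lb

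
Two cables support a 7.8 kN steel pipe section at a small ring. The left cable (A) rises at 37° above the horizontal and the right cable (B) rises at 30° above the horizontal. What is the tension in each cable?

T_A = 7.338 kN, T_B = 6.767 kN

ΣF_x = 0: −T_A·cos37° + T_B·cos30° = 0 → T_B = 0.922185·T_A.
ΣF_y = 0: T_A·sin37° + T_B·sin30° = 7.8.
Substitute: T_A·(0.601815 + 0.922185·0.5) = 7.8 → T_A = 7.33836 ≈ 7.338 kN.
Then T_B = 0.922185 × 7.33836 = 6.767 kN.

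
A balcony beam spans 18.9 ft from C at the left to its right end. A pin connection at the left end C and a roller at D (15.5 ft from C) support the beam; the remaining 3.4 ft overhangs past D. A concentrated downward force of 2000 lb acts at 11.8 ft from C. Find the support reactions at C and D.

Moments about C: D_y·15.5 − 2000·11.8 = 0 → D_y = 23600/15.5 = 1522.58 ≈ 1523 lb.
ΣF_y = 0: C_y + 1522.58 − 2000 = 0 → C_y = 477.4 lb.
ΣF_x = 0: no horizontal applied forces, so C_x = 0.

C_x = 0, C_y = 477.4 lb, D_y = 1523 lb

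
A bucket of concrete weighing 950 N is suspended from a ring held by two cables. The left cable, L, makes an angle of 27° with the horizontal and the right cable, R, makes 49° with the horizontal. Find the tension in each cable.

ΣF_x = 0: −T_L·cos27° + T_R·cos49° = 0 → T_R = 1.35812·T_L.
ΣF_y = 0: T_L·sin27° + T_R·sin49° = 950.
Substitute: T_L·(0.45399 + 1.35812·0.75471) = 950 → T_L = 642.336 ≈ 642.3 N.
Then T_R = 1.35812 × 642.336 = 872.4 N.

T_L = 642.3 N, T_R = 872.4 N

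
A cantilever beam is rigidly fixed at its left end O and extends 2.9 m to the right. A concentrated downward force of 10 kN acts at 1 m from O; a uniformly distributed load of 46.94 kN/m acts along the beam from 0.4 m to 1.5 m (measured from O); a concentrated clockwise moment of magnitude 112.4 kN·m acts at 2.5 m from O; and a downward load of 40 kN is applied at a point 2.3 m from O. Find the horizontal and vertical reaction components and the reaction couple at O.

O_x = 0, O_y = 101.6 kN, M_O = 263.5 kN·m

Resultant of the distributed load: 46.94 × 1.1 = 51.634 kN at 0.95 m from O.
ΣF_x = 0: O_x = 0.
ΣF_y = 0: O_y − 10 − 46.94·1.1 − 40 = 0 → O_y = 101.6 kN.
ΣM about O: M_O − 10·1 − (46.94·1.1)·0.95 − 112.4 − 40·2.3 = 0 → M_O = 263.5 kN·m.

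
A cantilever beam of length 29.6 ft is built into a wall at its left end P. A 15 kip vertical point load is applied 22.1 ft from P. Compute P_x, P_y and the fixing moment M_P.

ΣF_x = 0: P_x = 0.
ΣF_y = 0: P_y − 15 = 0 → P_y = 15.00 kip.
ΣM about P: M_P − 15·22.1 = 0 → M_P = 331.5 kip·ft.

P_x = 0, P_y = 15.00 kip, M_P = 331.5 kip·ft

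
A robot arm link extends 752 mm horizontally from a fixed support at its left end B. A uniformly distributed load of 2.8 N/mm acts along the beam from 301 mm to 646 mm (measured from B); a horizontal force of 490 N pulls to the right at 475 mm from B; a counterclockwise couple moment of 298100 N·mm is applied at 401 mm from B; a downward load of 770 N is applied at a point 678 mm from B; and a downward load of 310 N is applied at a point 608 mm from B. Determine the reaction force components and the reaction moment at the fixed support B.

B_x = -490.0 N, B_y = 2046 N, M_B = 869800 N·mm

Resultant of the distributed load: 2.8 × 345 = 966 N at 473.5 mm from B.
ΣF_x = 0: B_x + 490 = 0 → B_x = -490.0 N.
ΣF_y = 0: B_y − 2.8·345 − 770 − 310 = 0 → B_y = 2046 N.
ΣM about B: M_B − (2.8·345)·473.5 + 298100 − 770·678 − 310·608 = 0 → M_B = 869800 N·mm.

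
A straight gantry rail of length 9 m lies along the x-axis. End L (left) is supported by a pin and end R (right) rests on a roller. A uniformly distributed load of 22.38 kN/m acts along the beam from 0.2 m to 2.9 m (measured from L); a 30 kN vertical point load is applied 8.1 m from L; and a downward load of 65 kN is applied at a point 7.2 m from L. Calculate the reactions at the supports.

Resultant of the distributed load: 22.38 × 2.7 = 60.426 kN at 1.55 m from L.
ΣM about L: R_y·9 − (22.38·2.7)·1.55 − 30·8.1 − 65·7.2 = 0 → R_y = 804.6603/9 = 89.4067 ≈ 89.41 kN.
ΣF_y = 0: L_y + 89.4067 − 22.38·2.7 − 30 − 65 = 0 → L_y = 66.02 kN.
ΣF_x = 0: no horizontal applied forces, so L_x = 0.

L_x = 0, L_y = 66.02 kN, R_y = 89.41 kN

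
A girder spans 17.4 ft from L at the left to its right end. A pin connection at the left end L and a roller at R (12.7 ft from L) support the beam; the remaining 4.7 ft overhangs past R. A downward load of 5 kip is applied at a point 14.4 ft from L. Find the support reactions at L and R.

Taking moments about L: R_y·12.7 − 5·14.4 = 0 → R_y = 72/12.7 = 5.66929 ≈ 5.669 kip.
ΣF_y = 0: L_y + 5.66929 − 5 = 0 → L_y = -0.6693 kip.
ΣF_x = 0: no horizontal applied forces, so L_x = 0.

L_x = 0, L_y = -0.6693 kip, R_y = 5.669 kip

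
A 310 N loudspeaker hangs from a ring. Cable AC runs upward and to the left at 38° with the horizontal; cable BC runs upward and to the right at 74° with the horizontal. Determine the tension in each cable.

ΣF_x = 0: −T_AC·cos38° + T_BC·cos74° = 0 → T_BC = 2.85887·T_AC.
ΣF_y = 0: T_AC·sin38° + T_BC·sin74° = 310.
Substitute: T_AC·(0.615661 + 2.85887·0.961262) = 310 → T_AC = 92.1581 ≈ 92.16 N.
Then T_BC = 2.85887 × 92.1581 = 263.5 N.

T_AC = 92.16 N, T_BC = 263.5 N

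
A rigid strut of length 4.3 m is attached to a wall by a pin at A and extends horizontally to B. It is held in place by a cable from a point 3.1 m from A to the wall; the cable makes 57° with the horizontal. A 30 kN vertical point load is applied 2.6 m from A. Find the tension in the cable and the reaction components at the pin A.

ΣM about A: T·sin57°·3.1 − 30·2.6 = 0 → T = 78/(3.1·0.838671) = 30.0014 ≈ 30.00 kN.
ΣF_x = 0: A_x − T·cos57° = 0 → A_x = 30.0014 × 0.544639 = 16.34 kN.
ΣF_y = 0: A_y + T·sin57° − 30 = 0 → A_y = 30 − 30.0014 × 0.838671 = 4.839 kN.

T = 30.00 kN, A_x = 16.34 kN, A_y = 4.839 kN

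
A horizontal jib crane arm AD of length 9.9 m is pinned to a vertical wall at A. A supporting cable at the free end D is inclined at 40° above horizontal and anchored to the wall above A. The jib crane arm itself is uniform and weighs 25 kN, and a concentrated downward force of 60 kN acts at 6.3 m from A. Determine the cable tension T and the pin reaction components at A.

T = 78.85 kN, A_x = 60.40 kN, A_y = 34.32 kN

ΣM about A: T·sin40°·9.9 − 25·4.95 − 60·6.3 = 0 → T = 501.75/(9.9·0.642788) = 78.8469 ≈ 78.85 kN.
ΣF_x = 0: A_x − T·cos40° = 0 → A_x = 78.8469 × 0.766044 = 60.40 kN.
ΣF_y = 0: A_y + T·sin40° − 25 − 60 = 0 → A_y = 85 − 78.8469 × 0.642788 = 34.32 kN.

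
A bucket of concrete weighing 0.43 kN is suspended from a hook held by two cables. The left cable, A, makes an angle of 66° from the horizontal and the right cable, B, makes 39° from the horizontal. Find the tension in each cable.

ΣF_x = 0: −T_A·cos66° + T_B·cos39° = 0 → T_B = 0.523372·T_A.
ΣF_y = 0: T_A·sin66° + T_B·sin39° = 0.43.
Substitute: T_A·(0.913545 + 0.523372·0.62932) = 0.43 → T_A = 0.345961 ≈ 0.3460 kN.
Then T_B = 0.523372 × 0.345961 = 0.1811 kN.

T_A = 0.3460 kN, T_B = 0.1811 kN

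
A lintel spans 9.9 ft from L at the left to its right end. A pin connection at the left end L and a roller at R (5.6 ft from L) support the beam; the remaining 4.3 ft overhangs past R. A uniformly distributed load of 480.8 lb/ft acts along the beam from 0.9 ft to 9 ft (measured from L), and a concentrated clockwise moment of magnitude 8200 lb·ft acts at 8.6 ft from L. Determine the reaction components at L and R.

Resultant of the distributed load: 480.8 × 8.1 = 3894.48 lb at 4.95 ft from L.
Taking moments about L: R_y·5.6 − (480.8·8.1)·4.95 − 8200 = 0 → R_y = 27477.676/5.6 = 4906.73 ≈ 4907 lb.
ΣF_y = 0: L_y + 4906.73 − 480.8·8.1 = 0 → L_y = -1012 lb.
ΣF_x = 0: no horizontal applied forces, so L_x = 0.

L_x = 0, L_y = -1012 lb, R_y = 4907 lb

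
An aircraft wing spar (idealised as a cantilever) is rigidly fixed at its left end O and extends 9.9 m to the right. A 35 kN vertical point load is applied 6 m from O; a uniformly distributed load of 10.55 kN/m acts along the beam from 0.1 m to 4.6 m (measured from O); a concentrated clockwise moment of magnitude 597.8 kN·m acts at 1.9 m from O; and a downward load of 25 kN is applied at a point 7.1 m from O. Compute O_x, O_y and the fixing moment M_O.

Resultant of the distributed load: 10.55 × 4.5 = 47.475 kN at 2.35 m from O.
ΣF_x = 0: O_x = 0.
ΣF_y = 0: O_y − 35 − 10.55·4.5 − 25 = 0 → O_y = 107.5 kN.
ΣM about O: M_O − 35·6 − (10.55·4.5)·2.35 − 597.8 − 25·7.1 = 0 → M_O = 1097 kN·m.

O_x = 0, O_y = 107.5 kN, M_O = 1097 kN·m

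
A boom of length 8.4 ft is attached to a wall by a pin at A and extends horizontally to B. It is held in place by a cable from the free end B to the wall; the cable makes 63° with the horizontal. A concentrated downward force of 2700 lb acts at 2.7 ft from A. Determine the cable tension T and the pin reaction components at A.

T = 974.0 lb, A_x = 442.2 lb, A_y = 1832 lb

ΣM about A: T·sin63°·8.4 − 2700·2.7 = 0 → T = 7290/(8.4·0.891007) = 974.018 ≈ 974.0 lb.
ΣF_x = 0: A_x − T·cos63° = 0 → A_x = 974.018 × 0.45399 = 442.2 lb.
ΣF_y = 0: A_y + T·sin63° − 2700 = 0 → A_y = 2700 − 974.018 × 0.891007 = 1832 lb.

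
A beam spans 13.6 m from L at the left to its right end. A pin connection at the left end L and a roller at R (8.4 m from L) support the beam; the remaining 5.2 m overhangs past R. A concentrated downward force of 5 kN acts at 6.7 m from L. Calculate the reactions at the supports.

L_x = 0, L_y = 1.012 kN, R_y = 3.988 kN

Taking moments about L: R_y·8.4 − 5·6.7 = 0 → R_y = 33.5/8.4 = 3.9881 ≈ 3.988 kN.
ΣF_y = 0: L_y + 3.9881 − 5 = 0 → L_y = 1.012 kN.
ΣF_x = 0: no horizontal applied forces, so L_x = 0.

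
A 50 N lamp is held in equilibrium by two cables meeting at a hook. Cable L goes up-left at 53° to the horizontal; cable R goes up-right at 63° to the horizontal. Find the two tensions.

ΣF_x = 0: −T_L·cos53° + T_R·cos63° = 0 → T_R = 1.32561·T_L.
ΣF_y = 0: T_L·sin53° + T_R·sin63° = 50.
Substitute: T_L·(0.798636 + 1.32561·0.891007) = 50 → T_L = 25.2555 ≈ 25.26 N.
Then T_R = 1.32561 × 25.2555 = 33.48 N.

T_L = 25.26 N, T_R = 33.48 N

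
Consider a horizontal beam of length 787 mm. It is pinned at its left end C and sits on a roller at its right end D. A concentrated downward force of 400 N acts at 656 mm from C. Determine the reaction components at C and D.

C_x = 0, C_y = 66.58 N, D_y = 333.4 N

Taking moments about C: D_y·787 − 400·656 = 0 → D_y = 262400/787 = 333.418 ≈ 333.4 N.
ΣF_y = 0: C_y + 333.418 − 400 = 0 → C_y = 66.58 N.
ΣF_x = 0: no horizontal applied forces, so C_x = 0.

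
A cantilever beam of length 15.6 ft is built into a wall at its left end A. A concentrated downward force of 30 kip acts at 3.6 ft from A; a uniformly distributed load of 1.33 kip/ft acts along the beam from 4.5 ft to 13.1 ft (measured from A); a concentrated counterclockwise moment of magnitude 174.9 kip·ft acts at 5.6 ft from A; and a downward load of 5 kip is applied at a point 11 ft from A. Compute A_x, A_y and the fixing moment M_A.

Resultant of the distributed load: 1.33 × 8.6 = 11.438 kip at 8.8 ft from A.
ΣF_x = 0: A_x = 0.
ΣF_y = 0: A_y − 30 − 1.33·8.6 − 5 = 0 → A_y = 46.44 kip.
ΣM about A: M_A − 30·3.6 − (1.33·8.6)·8.8 + 174.9 − 5·11 = 0 → M_A = 88.75 kip·ft.

A_x = 0, A_y = 46.44 kip, M_A = 88.75 kip·ft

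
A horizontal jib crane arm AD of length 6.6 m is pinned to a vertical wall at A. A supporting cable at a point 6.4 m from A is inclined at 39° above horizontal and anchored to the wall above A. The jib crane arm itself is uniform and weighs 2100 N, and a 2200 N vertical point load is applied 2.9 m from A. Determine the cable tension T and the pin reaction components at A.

ΣM about A: T·sin39°·6.4 − 2100·3.3 − 2200·2.9 = 0 → T = 13310/(6.4·0.62932) = 3304.66 ≈ 3305 N.
ΣF_x = 0: A_x − T·cos39° = 0 → A_x = 3304.66 × 0.777146 = 2568 N.
ΣF_y = 0: A_y + T·sin39° − 2100 − 2200 = 0 → A_y = 4300 − 3304.66 × 0.62932 = 2220 N.

T = 3305 N, A_x = 2568 N, A_y = 2220 N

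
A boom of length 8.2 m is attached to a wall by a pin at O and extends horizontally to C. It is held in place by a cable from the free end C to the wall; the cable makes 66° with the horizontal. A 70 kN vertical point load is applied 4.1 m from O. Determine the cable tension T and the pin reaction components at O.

ΣM about O: T·sin66°·8.2 − 70·4.1 = 0 → T = 287/(8.2·0.913545) = 38.3123 ≈ 38.31 kN.
ΣF_x = 0: O_x − T·cos66° = 0 → O_x = 38.3123 × 0.406737 = 15.58 kN.
ΣF_y = 0: O_y + T·sin66° − 70 = 0 → O_y = 70 − 38.3123 × 0.913545 = 35.00 kN.

T = 38.31 kN, O_x = 15.58 kN, O_y = 35.00 kN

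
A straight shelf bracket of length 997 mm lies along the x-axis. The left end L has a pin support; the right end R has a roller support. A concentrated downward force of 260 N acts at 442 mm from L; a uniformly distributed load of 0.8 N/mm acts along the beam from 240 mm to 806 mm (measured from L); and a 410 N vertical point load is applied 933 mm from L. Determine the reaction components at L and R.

L_x = 0, L_y = 386.3 N, R_y = 736.5 N

Resultant of the distributed load: 0.8 × 566 = 452.8 N at 523 mm from L.
ΣM about L: R_y·997 − 260·442 − (0.8·566)·523 − 410·933 = 0 → R_y = 734264.4/997 = 736.474 ≈ 736.5 N.
ΣF_y = 0: L_y + 736.474 − 260 − 0.8·566 − 410 = 0 → L_y = 386.3 N.
ΣF_x = 0: no horizontal applied forces, so L_x = 0.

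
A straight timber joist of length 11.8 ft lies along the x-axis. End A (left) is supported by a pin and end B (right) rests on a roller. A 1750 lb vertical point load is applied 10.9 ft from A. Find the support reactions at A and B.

A_x = 0, A_y = 133.5 lb, B_y = 1617 lb

ΣM about A: B_y·11.8 − 1750·10.9 = 0 → B_y = 19075/11.8 = 1616.53 ≈ 1617 lb.
ΣF_y = 0: A_y + 1616.53 − 1750 = 0 → A_y = 133.5 lb.
ΣF_x = 0: no horizontal applied forces, so A_x = 0.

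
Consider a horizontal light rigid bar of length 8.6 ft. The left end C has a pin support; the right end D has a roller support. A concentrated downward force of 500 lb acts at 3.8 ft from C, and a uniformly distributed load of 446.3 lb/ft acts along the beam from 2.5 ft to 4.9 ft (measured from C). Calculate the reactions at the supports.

Resultant of the distributed load: 446.3 × 2.4 = 1071.12 lb at 3.7 ft from C.
Moments about C: D_y·8.6 − 500·3.8 − (446.3·2.4)·3.7 = 0 → D_y = 5863.144/8.6 = 681.761 ≈ 681.8 lb.
ΣF_y = 0: C_y + 681.761 − 500 − 446.3·2.4 = 0 → C_y = 889.4 lb.
ΣF_x = 0: no horizontal applied forces, so C_x = 0.

C_x = 0, C_y = 889.4 lb, D_y = 681.8 lb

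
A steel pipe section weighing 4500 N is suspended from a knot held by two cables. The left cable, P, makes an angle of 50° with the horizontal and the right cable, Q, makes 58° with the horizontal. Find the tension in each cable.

T_P = 2507 N, T_Q = 3041 N

ΣF_x = 0: −T_P·cos50° + T_Q·cos58° = 0 → T_Q = 1.21299·T_P.
ΣF_y = 0: T_P·sin50° + T_Q·sin58° = 4500.
Substitute: T_P·(0.766044 + 1.21299·0.848048) = 4500 → T_P = 2507.36 ≈ 2507 N.
Then T_Q = 1.21299 × 2507.36 = 3041 N.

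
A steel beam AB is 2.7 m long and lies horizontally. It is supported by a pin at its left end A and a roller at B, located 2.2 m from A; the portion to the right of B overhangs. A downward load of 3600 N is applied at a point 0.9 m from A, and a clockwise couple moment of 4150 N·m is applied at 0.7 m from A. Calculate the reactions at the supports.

ΣM about A: B_y·2.2 − 3600·0.9 − 4150 = 0 → B_y = 7390/2.2 = 3359.09 ≈ 3359 N.
ΣF_y = 0: A_y + 3359.09 − 3600 = 0 → A_y = 240.9 N.
ΣF_x = 0: no horizontal applied forces, so A_x = 0.

A_x = 0, A_y = 240.9 N, B_y = 3359 N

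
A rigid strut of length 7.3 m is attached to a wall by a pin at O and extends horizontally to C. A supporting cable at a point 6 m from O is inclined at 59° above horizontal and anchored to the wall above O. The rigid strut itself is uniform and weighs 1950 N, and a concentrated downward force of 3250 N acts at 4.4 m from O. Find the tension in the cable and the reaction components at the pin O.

T = 4164 N, O_x = 2145 N, O_y = 1630 N

ΣM about O: T·sin59°·6 − 1950·3.65 − 3250·4.4 = 0 → T = 21417.5/(6·0.857167) = 4164.4 ≈ 4164 N.
ΣF_x = 0: O_x − T·cos59° = 0 → O_x = 4164.4 × 0.515038 = 2145 N.
ΣF_y = 0: O_y + T·sin59° − 1950 − 3250 = 0 → O_y = 5200 − 4164.4 × 0.857167 = 1630 N.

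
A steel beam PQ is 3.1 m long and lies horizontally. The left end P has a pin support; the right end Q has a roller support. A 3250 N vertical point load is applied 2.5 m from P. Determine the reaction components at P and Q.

P_x = 0, P_y = 629.0 N, Q_y = 2621 N

ΣM about P: Q_y·3.1 − 3250·2.5 = 0 → Q_y = 8125/3.1 = 2620.97 ≈ 2621 N.
ΣF_y = 0: P_y + 2620.97 − 3250 = 0 → P_y = 629.0 N.
ΣF_x = 0: no horizontal applied forces, so P_x = 0.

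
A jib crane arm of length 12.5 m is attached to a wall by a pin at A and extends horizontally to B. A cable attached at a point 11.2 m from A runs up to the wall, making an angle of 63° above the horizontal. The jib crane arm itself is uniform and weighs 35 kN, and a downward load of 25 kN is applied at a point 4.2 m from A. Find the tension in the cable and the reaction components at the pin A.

ΣM about A: T·sin63°·11.2 − 35·6.25 − 25·4.2 = 0 → T = 323.75/(11.2·0.891007) = 32.4422 ≈ 32.44 kN.
ΣF_x = 0: A_x − T·cos63° = 0 → A_x = 32.4422 × 0.45399 = 14.73 kN.
ΣF_y = 0: A_y + T·sin63° − 35 − 25 = 0 → A_y = 60 − 32.4422 × 0.891007 = 31.09 kN.

T = 32.44 kN, A_x = 14.73 kN, A_y = 31.09 kN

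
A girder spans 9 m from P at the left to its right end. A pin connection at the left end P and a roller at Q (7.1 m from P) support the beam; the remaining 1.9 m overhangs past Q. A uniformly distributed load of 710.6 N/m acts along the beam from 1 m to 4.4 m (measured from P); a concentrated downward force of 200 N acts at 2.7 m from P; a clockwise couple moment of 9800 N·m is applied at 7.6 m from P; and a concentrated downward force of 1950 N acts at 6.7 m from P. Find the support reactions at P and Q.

P_x = 0, P_y = 350.8 N, Q_y = 4215 N

Resultant of the distributed load: 710.6 × 3.4 = 2416.04 N at 2.7 m from P.
ΣM about P: Q_y·7.1 − (710.6·3.4)·2.7 − 200·2.7 − 9800 − 1950·6.7 = 0 → Q_y = 29928.308/7.1 = 4215.25 ≈ 4215 N.
ΣF_y = 0: P_y + 4215.25 − 710.6·3.4 − 200 − 1950 = 0 → P_y = 350.8 N.
ΣF_x = 0: no horizontal applied forces, so P_x = 0.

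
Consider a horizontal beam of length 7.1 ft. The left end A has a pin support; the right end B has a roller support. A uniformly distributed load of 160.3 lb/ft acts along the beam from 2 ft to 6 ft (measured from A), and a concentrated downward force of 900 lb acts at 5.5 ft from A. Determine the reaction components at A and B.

Resultant of the distributed load: 160.3 × 4 = 641.2 lb at 4 ft from A.
Moments about A: B_y·7.1 − (160.3·4)·4 − 900·5.5 = 0 → B_y = 7514.8/7.1 = 1058.42 ≈ 1058 lb.
ΣF_y = 0: A_y + 1058.42 − 160.3·4 − 900 = 0 → A_y = 482.8 lb.
ΣF_x = 0: no horizontal applied forces, so A_x = 0.

A_x = 0, A_y = 482.8 lb, B_y = 1058 lb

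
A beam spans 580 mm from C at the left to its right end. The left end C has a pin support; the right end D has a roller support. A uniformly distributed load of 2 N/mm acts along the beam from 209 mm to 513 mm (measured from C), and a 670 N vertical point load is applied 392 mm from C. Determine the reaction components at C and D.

C_x = 0, C_y = 446.7 N, D_y = 831.3 N

Resultant of the distributed load: 2 × 304 = 608 N at 361 mm from C.
Taking moments about C: D_y·580 − (2·304)·361 − 670·392 = 0 → D_y = 482128/580 = 831.255 ≈ 831.3 N.
ΣF_y = 0: C_y + 831.255 − 2·304 − 670 = 0 → C_y = 446.7 N.
ΣF_x = 0: no horizontal applied forces, so C_x = 0.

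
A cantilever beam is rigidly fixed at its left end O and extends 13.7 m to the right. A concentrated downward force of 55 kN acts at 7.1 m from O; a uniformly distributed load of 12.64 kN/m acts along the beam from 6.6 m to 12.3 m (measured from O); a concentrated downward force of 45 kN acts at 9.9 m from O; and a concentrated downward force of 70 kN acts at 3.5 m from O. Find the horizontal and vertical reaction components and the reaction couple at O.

O_x = 0, O_y = 242.0 kN, M_O = 1762 kN·m

Resultant of the distributed load: 12.64 × 5.7 = 72.048 kN at 9.45 m from O.
ΣF_x = 0: O_x = 0.
ΣF_y = 0: O_y − 55 − 12.64·5.7 − 45 − 70 = 0 → O_y = 242.0 kN.
ΣM about O: M_O − 55·7.1 − (12.64·5.7)·9.45 − 45·9.9 − 70·3.5 = 0 → M_O = 1762 kN·m.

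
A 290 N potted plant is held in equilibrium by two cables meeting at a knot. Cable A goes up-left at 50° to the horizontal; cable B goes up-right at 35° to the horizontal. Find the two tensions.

T_A = 238.5 N, T_B = 187.1 N

ΣF_x = 0: −T_A·cos50° + T_B·cos35° = 0 → T_B = 0.784699·T_A.
ΣF_y = 0: T_A·sin50° + T_B·sin35° = 290.
Substitute: T_A·(0.766044 + 0.784699·0.573576) = 290 → T_A = 238.462 ≈ 238.5 N.
Then T_B = 0.784699 × 238.462 = 187.1 N.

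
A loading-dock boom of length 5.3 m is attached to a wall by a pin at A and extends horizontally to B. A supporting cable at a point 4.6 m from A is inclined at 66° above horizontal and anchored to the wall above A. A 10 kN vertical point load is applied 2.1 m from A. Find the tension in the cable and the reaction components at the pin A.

ΣM about A: T·sin66°·4.6 − 10·2.1 = 0 → T = 21/(4.6·0.913545) = 4.99726 ≈ 4.997 kN.
ΣF_x = 0: A_x − T·cos66° = 0 → A_x = 4.99726 × 0.406737 = 2.033 kN.
ΣF_y = 0: A_y + T·sin66° − 10 = 0 → A_y = 10 − 4.99726 × 0.913545 = 5.435 kN.

T = 4.997 kN, A_x = 2.033 kN, A_y = 5.435 kN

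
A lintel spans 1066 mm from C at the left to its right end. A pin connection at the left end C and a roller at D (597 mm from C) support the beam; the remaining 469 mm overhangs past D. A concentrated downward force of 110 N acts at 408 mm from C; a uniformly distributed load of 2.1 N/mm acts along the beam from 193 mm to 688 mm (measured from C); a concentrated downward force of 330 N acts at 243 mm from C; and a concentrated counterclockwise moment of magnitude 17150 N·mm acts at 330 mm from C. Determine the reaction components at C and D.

Resultant of the distributed load: 2.1 × 495 = 1039.5 N at 440.5 mm from C.
Moments about C: D_y·597 − 110·408 − (2.1·495)·440.5 − 330·243 + 17150 = 0 → D_y = 565819.75/597 = 947.772 ≈ 947.8 N.
ΣF_y = 0: C_y + 947.772 − 110 − 2.1·495 − 330 = 0 → C_y = 531.7 N.
ΣF_x = 0: no horizontal applied forces, so C_x = 0.

C_x = 0, C_y = 531.7 N, D_y = 947.8 N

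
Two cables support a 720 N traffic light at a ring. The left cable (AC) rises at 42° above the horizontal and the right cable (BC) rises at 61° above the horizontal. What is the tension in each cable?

ΣF_x = 0: −T_AC·cos42° + T_BC·cos61° = 0 → T_BC = 1.53286·T_AC.
ΣF_y = 0: T_AC·sin42° + T_BC·sin61° = 720.
Substitute: T_AC·(0.669131 + 1.53286·0.87462) = 720 → T_AC = 358.244 ≈ 358.2 N.
Then T_BC = 1.53286 × 358.244 = 549.1 N.

T_AC = 358.2 N, T_BC = 549.1 N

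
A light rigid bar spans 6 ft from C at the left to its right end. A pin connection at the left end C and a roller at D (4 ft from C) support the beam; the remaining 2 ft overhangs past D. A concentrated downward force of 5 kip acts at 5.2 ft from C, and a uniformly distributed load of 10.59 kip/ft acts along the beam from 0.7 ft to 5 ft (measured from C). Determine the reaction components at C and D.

C_x = 0, C_y = 11.59 kip, D_y = 38.95 kip

Resultant of the distributed load: 10.59 × 4.3 = 45.537 kip at 2.85 ft from C.
Moments about C: D_y·4 − 5·5.2 − (10.59·4.3)·2.85 = 0 → D_y = 155.78045/4 = 38.9451 ≈ 38.95 kip.
ΣF_y = 0: C_y + 38.9451 − 5 − 10.59·4.3 = 0 → C_y = 11.59 kip.
ΣF_x = 0: no horizontal applied forces, so C_x = 0.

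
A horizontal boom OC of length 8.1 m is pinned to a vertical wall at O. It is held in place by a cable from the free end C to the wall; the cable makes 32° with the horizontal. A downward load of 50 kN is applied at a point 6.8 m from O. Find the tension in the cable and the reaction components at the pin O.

T = 79.21 kN, O_x = 67.17 kN, O_y = 8.025 kN

ΣM about O: T·sin32°·8.1 − 50·6.8 = 0 → T = 340/(8.1·0.529919) = 79.2108 ≈ 79.21 kN.
ΣF_x = 0: O_x − T·cos32° = 0 → O_x = 79.2108 × 0.848048 = 67.17 kN.
ΣF_y = 0: O_y + T·sin32° − 50 = 0 → O_y = 50 − 79.2108 × 0.529919 = 8.025 kN.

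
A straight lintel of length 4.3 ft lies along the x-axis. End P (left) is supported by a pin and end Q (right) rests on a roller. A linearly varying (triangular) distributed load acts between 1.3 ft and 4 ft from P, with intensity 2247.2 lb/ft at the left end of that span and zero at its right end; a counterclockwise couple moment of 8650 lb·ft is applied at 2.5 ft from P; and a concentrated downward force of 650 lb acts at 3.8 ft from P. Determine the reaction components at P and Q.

P_x = 0, P_y = 3569 lb, Q_y = 114.9 lb

Resultant of the triangular load: ½ × 2247.2 × 2.7 = 3033.72 lb, acting at 2.2 ft from P (one-third of the span from the peak).
ΣM about P: Q_y·4.3 − (½·2247.2·2.7)·2.2 + 8650 − 650·3.8 = 0 → Q_y = 494.184/4.3 = 114.927 ≈ 114.9 lb.
ΣF_y = 0: P_y + 114.927 − ½·2247.2·2.7 − 650 = 0 → P_y = 3569 lb.
ΣF_x = 0: no horizontal applied forces, so P_x = 0.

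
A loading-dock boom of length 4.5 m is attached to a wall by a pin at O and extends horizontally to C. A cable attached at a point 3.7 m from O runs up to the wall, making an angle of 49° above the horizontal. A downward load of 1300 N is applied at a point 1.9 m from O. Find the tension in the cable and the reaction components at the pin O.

ΣM about O: T·sin49°·3.7 − 1300·1.9 = 0 → T = 2470/(3.7·0.75471) = 884.535 ≈ 884.5 N.
ΣF_x = 0: O_x − T·cos49° = 0 → O_x = 884.535 × 0.656059 = 580.3 N.
ΣF_y = 0: O_y + T·sin49° − 1300 = 0 → O_y = 1300 − 884.535 × 0.75471 = 632.4 N.

T = 884.5 N, O_x = 580.3 N, O_y = 632.4 N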